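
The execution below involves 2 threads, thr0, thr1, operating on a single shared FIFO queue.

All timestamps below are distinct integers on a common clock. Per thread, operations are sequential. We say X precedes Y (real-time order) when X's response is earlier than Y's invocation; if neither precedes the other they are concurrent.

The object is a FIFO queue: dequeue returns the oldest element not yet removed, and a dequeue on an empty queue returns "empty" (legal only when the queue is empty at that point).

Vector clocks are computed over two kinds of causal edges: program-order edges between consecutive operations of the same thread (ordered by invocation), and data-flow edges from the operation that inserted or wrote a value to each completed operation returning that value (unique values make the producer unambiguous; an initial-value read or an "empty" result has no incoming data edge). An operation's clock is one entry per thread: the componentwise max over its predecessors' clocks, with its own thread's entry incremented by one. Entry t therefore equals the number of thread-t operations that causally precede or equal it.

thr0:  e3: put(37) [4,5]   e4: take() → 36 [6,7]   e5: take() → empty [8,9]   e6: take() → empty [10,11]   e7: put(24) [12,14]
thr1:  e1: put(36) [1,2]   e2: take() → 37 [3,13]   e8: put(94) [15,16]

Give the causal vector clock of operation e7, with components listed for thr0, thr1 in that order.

(5, 1)

invoked at 1, e1 has no predecessors; its own thr1 bump gives (0, 1)
invoked at 4, e3 has no predecessors; its own thr0 bump gives (1, 0)
VC(e2, invoked at 3): max of VC(e1)=(0, 1), VC(e3)=(1, 0), then +1 on thread thr1 → (1, 2)
VC(e4, invoked at 6): max of VC(e1)=(0, 1), VC(e3)=(1, 0), then +1 on thread thr0 → (2, 1)
VC(e8, invoked at 15): max of VC(e2)=(1, 2), then +1 on thread thr1 → (1, 3)
VC(e5, invoked at 8): max of VC(e4)=(2, 1), then +1 on thread thr0 → (3, 1)
VC(e6, invoked at 10): max of VC(e5)=(3, 1), then +1 on thread thr0 → (4, 1)
VC(e7, invoked at 12): max of VC(e6)=(4, 1), then +1 on thread thr0 → (5, 1)
target: VC(e7) = (5, 1)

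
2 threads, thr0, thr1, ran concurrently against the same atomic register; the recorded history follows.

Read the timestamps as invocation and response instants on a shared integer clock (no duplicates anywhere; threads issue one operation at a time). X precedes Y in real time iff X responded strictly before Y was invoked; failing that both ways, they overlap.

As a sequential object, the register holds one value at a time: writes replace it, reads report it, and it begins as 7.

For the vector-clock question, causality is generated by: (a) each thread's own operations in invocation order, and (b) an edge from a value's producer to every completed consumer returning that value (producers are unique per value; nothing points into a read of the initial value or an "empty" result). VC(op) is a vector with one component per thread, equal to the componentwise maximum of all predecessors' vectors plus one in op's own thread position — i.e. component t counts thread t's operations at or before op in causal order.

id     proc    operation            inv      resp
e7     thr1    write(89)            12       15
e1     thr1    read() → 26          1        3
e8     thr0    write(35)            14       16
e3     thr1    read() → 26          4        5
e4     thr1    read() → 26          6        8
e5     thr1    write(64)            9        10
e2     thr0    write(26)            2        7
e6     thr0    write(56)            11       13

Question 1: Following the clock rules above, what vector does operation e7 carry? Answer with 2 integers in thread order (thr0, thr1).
(1, 5)

VC(e2, invoked at 2): no causal predecessors; +1 on thr0 → (1, 0)
VC(e1, invoked at 1): max of VC(e2)=(1, 0), then +1 on thread thr1 → (1, 1)
VC(e6, invoked at 11): max of VC(e2)=(1, 0), then +1 on thread thr0 → (2, 0)
VC(e3, invoked at 4): max of VC(e1)=(1, 1), VC(e2)=(1, 0), then +1 on thread thr1 → (1, 2)
VC(e8, invoked at 14): max of VC(e6)=(2, 0), then +1 on thread thr0 → (3, 0)
VC(e4, invoked at 6): max of VC(e2)=(1, 0), VC(e3)=(1, 2), then +1 on thread thr1 → (1, 3)
VC(e5, invoked at 9): max of VC(e4)=(1, 3), then +1 on thread thr1 → (1, 4)
VC(e7, invoked at 12): max of VC(e5)=(1, 4), then +1 on thread thr1 → (1, 5)
target: VC(e7) = (1, 5)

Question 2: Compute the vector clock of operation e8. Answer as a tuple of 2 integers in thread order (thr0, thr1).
(3, 0)

e2, invoked 2, has no incoming edges; only thr0's bump applies → (1, 0)
from VC(e2)=(1, 0), e1 (invoked 1) maxes components and bumps thr1 → (1, 1)
from VC(e2)=(1, 0), e6 (invoked 11) maxes components and bumps thr0 → (2, 0)
from VC(e1)=(1, 1), VC(e2)=(1, 0), e3 (invoked 4) maxes components and bumps thr1 → (1, 2)
from VC(e6)=(2, 0), e8 (invoked 14) maxes components and bumps thr0 → (3, 0)
from VC(e2)=(1, 0), VC(e3)=(1, 2), e4 (invoked 6) maxes components and bumps thr1 → (1, 3)
from VC(e4)=(1, 3), e5 (invoked 9) maxes components and bumps thr1 → (1, 4)
from VC(e5)=(1, 4), e7 (invoked 12) maxes components and bumps thr1 → (1, 5)
target: VC(e8) = (3, 0)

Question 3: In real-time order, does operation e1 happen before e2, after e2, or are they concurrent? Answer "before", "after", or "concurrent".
concurrent

e1 spans [1,3], e2 spans [2,7]
the intervals overlap in both directions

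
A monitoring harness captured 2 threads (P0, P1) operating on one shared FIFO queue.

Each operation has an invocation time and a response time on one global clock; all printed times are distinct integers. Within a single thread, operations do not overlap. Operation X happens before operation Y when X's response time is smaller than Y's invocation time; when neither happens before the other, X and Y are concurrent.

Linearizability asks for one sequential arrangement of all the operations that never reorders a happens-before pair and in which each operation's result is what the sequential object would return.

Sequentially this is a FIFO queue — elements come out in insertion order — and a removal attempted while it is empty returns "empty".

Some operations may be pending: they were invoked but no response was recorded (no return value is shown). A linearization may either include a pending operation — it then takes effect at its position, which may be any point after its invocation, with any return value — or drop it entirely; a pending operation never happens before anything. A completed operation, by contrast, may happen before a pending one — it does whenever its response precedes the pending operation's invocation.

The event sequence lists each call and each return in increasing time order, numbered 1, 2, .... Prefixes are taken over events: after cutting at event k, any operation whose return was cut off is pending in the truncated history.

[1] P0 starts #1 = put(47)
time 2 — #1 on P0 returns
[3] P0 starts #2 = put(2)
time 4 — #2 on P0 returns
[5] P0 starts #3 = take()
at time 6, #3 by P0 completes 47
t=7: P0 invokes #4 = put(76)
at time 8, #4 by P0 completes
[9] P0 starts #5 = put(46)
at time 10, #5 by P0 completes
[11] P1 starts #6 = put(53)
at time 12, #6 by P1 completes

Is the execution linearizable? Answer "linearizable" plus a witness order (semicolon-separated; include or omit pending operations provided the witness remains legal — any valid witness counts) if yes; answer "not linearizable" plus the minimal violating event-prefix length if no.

linearizable — witness: #1; #2; #3; #4; #5; #6

after step 1 (#1 put(47)): queue <47>
after step 2 (#2 put(2)): queue <47,2>
after step 3 (#3 take() → 47): queue <2>
after step 4 (#4 put(76)): queue <2,76>
after step 5 (#5 put(46)): queue <2,76,46>
after step 6 (#6 put(53)): queue <2,76,46,53>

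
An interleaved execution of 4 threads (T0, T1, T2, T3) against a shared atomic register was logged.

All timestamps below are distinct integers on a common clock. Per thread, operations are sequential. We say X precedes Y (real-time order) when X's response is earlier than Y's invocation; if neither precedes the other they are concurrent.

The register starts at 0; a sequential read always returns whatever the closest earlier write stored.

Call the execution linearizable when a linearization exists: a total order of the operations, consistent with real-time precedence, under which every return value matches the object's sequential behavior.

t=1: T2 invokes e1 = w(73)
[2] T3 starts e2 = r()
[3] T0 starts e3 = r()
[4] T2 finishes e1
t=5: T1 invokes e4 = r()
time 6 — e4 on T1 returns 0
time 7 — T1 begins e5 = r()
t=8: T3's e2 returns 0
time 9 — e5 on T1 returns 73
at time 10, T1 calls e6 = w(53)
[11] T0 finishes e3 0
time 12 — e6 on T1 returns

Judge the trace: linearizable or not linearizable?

not linearizable

cut after 5 events: linearizable; cut after 6 events (e4 responds, time 6): not linearizable
the sole real-time-consistent order of 2 completed operations fails the atomic register replay
no completion choice of the 2 pending operations (e2, e3) rescues it — every subset was tried
take e1, e4 (pending dropped): step 2 already fails, because e4 r() → 0 cannot occur there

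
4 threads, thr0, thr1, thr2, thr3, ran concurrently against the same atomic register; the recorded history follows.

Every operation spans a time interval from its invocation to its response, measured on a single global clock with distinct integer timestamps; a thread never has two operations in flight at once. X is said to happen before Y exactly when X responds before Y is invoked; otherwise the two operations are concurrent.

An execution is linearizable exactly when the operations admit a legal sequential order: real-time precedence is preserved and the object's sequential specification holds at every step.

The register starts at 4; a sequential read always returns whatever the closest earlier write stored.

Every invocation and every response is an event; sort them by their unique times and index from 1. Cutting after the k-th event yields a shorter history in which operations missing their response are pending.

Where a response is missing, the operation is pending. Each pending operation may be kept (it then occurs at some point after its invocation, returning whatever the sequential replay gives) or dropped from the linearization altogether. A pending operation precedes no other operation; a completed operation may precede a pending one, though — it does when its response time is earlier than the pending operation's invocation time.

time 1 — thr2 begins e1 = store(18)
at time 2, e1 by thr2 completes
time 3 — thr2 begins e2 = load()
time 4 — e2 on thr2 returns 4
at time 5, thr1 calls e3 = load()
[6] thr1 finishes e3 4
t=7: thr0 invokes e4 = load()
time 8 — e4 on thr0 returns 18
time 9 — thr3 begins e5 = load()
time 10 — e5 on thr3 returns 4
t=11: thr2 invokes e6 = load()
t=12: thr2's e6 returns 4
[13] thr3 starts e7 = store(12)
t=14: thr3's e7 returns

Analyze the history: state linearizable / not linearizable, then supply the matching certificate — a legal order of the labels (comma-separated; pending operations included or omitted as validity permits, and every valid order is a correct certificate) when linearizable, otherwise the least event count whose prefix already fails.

the violation lands at event 4, e2's response at time 4: events 1..3 linearize, events 1..4 do not
one real-time candidate order over the 2 completed operations — the atomic register replay rejects it
take e1, e2: step 2 already fails, because e2 load() → 4 cannot occur there

not linearizable — minimal violating prefix: 4 events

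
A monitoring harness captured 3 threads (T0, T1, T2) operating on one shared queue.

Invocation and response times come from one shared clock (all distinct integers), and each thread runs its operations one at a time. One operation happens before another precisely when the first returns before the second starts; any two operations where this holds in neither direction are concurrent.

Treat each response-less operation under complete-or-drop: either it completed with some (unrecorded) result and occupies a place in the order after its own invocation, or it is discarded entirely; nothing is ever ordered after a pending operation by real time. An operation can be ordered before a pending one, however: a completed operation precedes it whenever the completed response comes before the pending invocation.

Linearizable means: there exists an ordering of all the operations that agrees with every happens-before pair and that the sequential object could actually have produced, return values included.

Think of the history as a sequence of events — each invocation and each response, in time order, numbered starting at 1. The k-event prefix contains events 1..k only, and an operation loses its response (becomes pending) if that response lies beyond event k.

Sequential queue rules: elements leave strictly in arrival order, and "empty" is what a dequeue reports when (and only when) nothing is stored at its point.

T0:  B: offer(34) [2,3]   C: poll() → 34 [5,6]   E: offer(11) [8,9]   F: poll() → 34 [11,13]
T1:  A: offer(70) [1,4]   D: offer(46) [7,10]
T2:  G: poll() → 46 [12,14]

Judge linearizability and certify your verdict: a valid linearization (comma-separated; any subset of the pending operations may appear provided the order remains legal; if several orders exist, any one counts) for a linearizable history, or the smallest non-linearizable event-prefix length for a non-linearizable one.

not linearizable — minimal violating prefix: 13 events

events 1..12 are fine; event 13 — the response of F at time 13 — makes the prefix non-linearizable
the 6 completed operations admit 4 real-time orders; each fails the queue replay
no escape via the 1 pending operation (G): every completion choice fails
e.g. A, B, C, D, E, F (pending dropped): illegal at step 3, since C poll() → 34 cannot apply there
e.g. A, B, C, E, D, F (pending dropped): illegal at step 3, since C poll() → 34 cannot apply there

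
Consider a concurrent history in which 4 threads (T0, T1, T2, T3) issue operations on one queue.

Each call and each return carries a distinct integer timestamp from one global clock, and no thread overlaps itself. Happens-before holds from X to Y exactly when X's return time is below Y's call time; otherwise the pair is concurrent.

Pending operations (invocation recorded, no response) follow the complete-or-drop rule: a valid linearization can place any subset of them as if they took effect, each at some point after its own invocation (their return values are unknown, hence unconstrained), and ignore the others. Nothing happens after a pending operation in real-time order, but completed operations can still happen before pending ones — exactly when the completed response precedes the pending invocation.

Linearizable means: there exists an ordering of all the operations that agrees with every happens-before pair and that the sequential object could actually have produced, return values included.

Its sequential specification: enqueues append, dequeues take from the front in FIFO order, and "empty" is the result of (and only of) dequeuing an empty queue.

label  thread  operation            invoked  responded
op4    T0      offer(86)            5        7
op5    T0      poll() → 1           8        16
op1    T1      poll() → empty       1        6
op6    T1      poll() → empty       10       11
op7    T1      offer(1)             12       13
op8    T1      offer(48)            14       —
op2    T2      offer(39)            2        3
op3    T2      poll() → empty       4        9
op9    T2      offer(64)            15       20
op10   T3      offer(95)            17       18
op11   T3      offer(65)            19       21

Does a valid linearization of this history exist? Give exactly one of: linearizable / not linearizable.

not linearizable

cut after 8 events: linearizable; cut after 9 events (op3 responds, time 9): not linearizable
checked exhaustively: 8 real-time-consistent orders of 4 completed operations, zero legal queue replays
no completion choice of the 1 pending operation (op5) rescues it — every subset was tried
for example op1, op2, op3, op4 (pending dropped) fails at step 3: op3 poll() → empty is not legal there
for example op1, op2, op4, op3 (pending dropped) fails at step 4: op3 poll() → empty is not legal there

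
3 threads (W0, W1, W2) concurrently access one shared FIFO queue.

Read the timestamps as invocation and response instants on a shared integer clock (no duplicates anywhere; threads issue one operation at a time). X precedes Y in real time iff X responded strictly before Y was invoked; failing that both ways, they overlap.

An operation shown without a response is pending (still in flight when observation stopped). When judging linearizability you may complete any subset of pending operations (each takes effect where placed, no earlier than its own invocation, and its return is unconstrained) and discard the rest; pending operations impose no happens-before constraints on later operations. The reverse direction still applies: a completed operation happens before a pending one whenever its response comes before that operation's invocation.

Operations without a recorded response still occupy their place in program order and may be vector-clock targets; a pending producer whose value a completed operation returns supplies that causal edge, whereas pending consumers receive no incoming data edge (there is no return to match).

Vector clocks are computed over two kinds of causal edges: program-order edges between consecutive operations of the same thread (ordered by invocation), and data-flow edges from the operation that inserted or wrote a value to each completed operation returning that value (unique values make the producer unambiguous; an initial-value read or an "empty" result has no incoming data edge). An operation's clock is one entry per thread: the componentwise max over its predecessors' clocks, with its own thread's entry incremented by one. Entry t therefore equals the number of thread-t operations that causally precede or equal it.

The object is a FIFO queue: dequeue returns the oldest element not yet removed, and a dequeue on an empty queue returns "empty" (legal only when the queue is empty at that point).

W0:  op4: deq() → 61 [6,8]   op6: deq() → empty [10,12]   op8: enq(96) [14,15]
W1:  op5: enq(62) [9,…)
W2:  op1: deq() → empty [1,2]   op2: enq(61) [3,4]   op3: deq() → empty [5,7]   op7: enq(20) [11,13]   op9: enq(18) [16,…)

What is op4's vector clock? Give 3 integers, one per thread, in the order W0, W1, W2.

op1, invoked 1, has no incoming edges; only W2's bump applies → (0, 0, 1)
op5, invoked 9, has no incoming edges; only W1's bump applies → (0, 1, 0)
invoked at 3, op2 merges VC(op1)=(0, 0, 1) and bumps W2's slot → (0, 0, 2)
invoked at 5, op3 merges VC(op2)=(0, 0, 2) and bumps W2's slot → (0, 0, 3)
invoked at 6, op4 merges VC(op2)=(0, 0, 2) and bumps W0's slot → (1, 0, 2)
invoked at 11, op7 merges VC(op3)=(0, 0, 3) and bumps W2's slot → (0, 0, 4)
invoked at 10, op6 merges VC(op4)=(1, 0, 2) and bumps W0's slot → (2, 0, 2)
invoked at 16, op9 merges VC(op7)=(0, 0, 4) and bumps W2's slot → (0, 0, 5)
invoked at 14, op8 merges VC(op6)=(2, 0, 2) and bumps W0's slot → (3, 0, 2)
target: VC(op4) = (1, 0, 2)

(1, 0, 2)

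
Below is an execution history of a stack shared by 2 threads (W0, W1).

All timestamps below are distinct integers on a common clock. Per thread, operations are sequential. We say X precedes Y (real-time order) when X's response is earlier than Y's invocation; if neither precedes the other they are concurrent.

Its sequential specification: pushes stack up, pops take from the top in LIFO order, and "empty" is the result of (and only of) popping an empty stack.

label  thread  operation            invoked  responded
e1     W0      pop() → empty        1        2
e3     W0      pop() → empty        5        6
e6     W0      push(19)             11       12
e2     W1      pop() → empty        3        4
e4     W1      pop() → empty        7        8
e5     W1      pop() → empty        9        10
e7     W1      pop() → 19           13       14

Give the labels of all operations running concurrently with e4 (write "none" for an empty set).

overlap test against e4 [7,8]: concurrent iff the interval meets 7..8
e1 [1,2]: before
e2 [3,4]: before
e3 [5,6]: before
e5 [9,10]: after
e6 [11,12]: after
e7 [13,14]: after

none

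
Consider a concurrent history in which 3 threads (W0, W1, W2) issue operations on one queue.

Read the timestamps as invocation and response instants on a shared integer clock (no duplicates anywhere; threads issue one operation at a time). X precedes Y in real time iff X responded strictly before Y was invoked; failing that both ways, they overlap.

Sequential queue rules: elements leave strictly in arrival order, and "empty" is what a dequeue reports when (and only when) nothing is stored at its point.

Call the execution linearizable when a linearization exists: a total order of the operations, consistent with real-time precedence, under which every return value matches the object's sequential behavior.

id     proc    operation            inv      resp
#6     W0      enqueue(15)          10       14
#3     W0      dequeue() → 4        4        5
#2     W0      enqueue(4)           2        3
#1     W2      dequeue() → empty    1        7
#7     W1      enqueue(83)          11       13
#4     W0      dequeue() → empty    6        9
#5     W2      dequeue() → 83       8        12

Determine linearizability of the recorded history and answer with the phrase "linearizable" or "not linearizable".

witness order: #1, #2, #3, #4, #7, #5, #6
step 1: #1 dequeue() → empty — queue <>
step 2: #2 enqueue(4) — queue <4>
step 3: #3 dequeue() → 4 — queue <>
step 4: #4 dequeue() → empty — queue <>
step 5: #7 enqueue(83) — queue <83>
step 6: #5 dequeue() → 83 — queue <>
step 7: #6 enqueue(15) — queue <15>

linearizable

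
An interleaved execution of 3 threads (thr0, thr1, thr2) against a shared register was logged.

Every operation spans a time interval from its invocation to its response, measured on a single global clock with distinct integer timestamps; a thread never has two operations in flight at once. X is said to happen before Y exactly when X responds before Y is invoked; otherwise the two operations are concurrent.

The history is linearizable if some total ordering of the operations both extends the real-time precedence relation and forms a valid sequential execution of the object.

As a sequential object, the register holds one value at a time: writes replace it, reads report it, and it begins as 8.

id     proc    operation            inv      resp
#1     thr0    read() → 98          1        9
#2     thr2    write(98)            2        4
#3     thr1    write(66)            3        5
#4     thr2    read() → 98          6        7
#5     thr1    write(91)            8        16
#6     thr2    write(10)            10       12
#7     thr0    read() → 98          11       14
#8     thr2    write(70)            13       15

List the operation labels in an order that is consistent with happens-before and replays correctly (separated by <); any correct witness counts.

step 1: #3 write(66) — value 66
step 2: #2 write(98) — value 98
step 3: #1 read() → 98 — value 98
step 4: #4 read() → 98 — value 98
step 5: #7 read() → 98 — value 98
step 6: #5 write(91) — value 91
step 7: #6 write(10) — value 10
step 8: #8 write(70) — value 70

#3 < #2 < #1 < #4 < #7 < #5 < #6 < #8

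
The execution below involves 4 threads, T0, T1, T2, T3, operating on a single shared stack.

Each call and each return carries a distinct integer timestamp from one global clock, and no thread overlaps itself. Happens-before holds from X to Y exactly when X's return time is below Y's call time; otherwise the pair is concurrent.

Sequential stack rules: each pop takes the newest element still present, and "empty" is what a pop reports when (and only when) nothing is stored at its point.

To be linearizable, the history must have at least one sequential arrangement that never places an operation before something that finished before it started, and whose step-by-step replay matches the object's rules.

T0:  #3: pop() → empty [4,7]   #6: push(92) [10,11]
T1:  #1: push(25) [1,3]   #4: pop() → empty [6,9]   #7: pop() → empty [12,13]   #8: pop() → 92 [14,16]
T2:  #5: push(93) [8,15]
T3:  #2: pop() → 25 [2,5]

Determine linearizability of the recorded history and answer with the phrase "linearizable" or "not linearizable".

through event 12 a valid linearization exists; event 13 (#7 responding at time 13) ends that
checked exhaustively: 5 real-time-consistent orders of 6 completed operations, zero legal stack replays
every completion of the 1 pending operation (#5) was checked; none linearizes
one such order, #1, #2, #3, #4, #6, #7 (pending dropped), breaks at step 6 where #7 pop() → empty is illegal
one such order, #1, #2, #4, #3, #6, #7 (pending dropped), breaks at step 6 where #7 pop() → empty is illegal

not linearizable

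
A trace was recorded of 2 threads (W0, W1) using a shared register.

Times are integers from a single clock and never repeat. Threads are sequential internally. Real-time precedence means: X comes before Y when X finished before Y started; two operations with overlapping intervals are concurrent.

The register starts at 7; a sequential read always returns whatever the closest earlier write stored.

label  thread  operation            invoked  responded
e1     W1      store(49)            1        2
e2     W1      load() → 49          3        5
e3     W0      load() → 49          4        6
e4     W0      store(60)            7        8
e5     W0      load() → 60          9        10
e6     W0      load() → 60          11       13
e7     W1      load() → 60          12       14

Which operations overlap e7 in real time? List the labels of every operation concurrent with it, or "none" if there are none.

e7 spans [12,14]: anything still running between times 12 and 14 counts as concurrent
e1 [1,2]: before
e2 [3,5]: before
e3 [4,6]: before
e4 [7,8]: before
e5 [9,10]: before
e6 [11,13]: concurrent

e6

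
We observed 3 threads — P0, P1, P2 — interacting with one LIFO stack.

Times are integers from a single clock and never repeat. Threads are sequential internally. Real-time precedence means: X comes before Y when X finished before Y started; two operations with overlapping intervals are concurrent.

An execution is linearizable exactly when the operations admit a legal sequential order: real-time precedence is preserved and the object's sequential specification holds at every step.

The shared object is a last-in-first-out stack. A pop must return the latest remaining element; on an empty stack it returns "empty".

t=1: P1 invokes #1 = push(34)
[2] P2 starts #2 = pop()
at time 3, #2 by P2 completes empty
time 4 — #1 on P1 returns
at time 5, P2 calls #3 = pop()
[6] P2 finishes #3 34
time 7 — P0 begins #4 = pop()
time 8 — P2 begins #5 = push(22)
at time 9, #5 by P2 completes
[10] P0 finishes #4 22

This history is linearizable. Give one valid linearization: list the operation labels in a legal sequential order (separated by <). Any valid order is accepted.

#2 < #1 < #3 < #5 < #4

after step 1 (#2 pop() → empty): stack <>
after step 2 (#1 push(34)): stack <34>
after step 3 (#3 pop() → 34): stack <>
after step 4 (#5 push(22)): stack <22>
after step 5 (#4 pop() → 22): stack <>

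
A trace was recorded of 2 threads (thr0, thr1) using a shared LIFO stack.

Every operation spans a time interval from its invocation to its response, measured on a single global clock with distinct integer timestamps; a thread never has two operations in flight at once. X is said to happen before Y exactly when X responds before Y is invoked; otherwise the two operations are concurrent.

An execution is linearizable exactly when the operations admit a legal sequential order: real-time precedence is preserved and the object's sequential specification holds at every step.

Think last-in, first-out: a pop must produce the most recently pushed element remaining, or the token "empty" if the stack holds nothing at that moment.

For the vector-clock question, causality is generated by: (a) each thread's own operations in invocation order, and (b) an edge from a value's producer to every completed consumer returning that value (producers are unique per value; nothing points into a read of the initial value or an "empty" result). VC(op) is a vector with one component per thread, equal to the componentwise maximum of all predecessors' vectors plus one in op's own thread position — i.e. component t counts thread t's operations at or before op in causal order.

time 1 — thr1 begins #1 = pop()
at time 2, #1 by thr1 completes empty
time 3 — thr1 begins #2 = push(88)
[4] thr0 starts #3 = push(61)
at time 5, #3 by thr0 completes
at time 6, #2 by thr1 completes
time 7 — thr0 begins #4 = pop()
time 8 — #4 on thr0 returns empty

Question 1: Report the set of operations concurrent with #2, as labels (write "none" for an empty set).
Answer: #3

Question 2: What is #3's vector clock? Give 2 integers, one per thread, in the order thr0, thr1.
Answer: (1, 0)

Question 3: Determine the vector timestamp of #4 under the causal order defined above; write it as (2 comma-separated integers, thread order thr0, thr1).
Answer: (2, 0)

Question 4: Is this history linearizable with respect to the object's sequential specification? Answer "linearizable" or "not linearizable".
already the first 8 events (up to #4's response at time 8) admit no linearization; the first 7 still do
4 completed operations, 2 real-time-consistent orders — every LIFO stack replay fails
for example #1, #2, #3, #4 fails at step 4: #4 pop() → empty is not legal there
for example #1, #3, #2, #4 fails at step 4: #4 pop() → empty is not legal there

not linearizable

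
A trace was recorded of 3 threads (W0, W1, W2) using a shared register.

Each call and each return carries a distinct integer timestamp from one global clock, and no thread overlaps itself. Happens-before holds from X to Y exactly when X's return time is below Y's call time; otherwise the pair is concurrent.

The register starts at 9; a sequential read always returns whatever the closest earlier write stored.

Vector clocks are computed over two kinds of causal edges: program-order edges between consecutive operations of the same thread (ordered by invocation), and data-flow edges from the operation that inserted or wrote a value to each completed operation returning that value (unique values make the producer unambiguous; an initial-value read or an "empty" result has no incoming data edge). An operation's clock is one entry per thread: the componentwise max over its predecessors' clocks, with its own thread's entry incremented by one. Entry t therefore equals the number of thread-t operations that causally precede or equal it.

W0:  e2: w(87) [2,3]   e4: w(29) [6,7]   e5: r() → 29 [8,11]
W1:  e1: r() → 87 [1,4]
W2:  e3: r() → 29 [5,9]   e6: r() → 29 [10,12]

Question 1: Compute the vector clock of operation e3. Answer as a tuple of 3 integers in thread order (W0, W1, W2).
(2, 0, 1)

root op e2, invoked 2: fresh clock plus W0's own tick → (1, 0, 0)
e1 (invocation 1): componentwise max over VC(e2)=(1, 0, 0), +1 at W1, giving (1, 1, 0)
e4 (invocation 6): componentwise max over VC(e2)=(1, 0, 0), +1 at W0, giving (2, 0, 0)
e3 (invocation 5): componentwise max over VC(e4)=(2, 0, 0), +1 at W2, giving (2, 0, 1)
e5 (invocation 8): componentwise max over VC(e4)=(2, 0, 0), +1 at W0, giving (3, 0, 0)
e6 (invocation 10): componentwise max over VC(e3)=(2, 0, 1), VC(e4)=(2, 0, 0), +1 at W2, giving (2, 0, 2)
target: VC(e3) = (2, 0, 1)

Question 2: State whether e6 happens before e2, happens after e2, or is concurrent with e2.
after

e6 spans [10,12], e2 spans [2,3]
resp(e2)=3 < inv(e6)=10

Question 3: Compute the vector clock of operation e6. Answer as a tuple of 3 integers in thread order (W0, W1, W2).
(2, 0, 2)

e2 (invocation 2): nothing precedes it; W0's component alone gives (1, 0, 0)
invoked at 1, e1 merges VC(e2)=(1, 0, 0) and bumps W1's slot → (1, 1, 0)
invoked at 6, e4 merges VC(e2)=(1, 0, 0) and bumps W0's slot → (2, 0, 0)
invoked at 5, e3 merges VC(e4)=(2, 0, 0) and bumps W2's slot → (2, 0, 1)
invoked at 8, e5 merges VC(e4)=(2, 0, 0) and bumps W0's slot → (3, 0, 0)
invoked at 10, e6 merges VC(e3)=(2, 0, 1), VC(e4)=(2, 0, 0) and bumps W2's slot → (2, 0, 2)
target: VC(e6) = (2, 0, 2)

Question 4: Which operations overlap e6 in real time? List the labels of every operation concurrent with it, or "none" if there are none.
e5

e6 runs from 10 to 12; window-overlapping ops are concurrent
e1 [1,4]: before
e2 [2,3]: before
e3 [5,9]: before
e4 [6,7]: before
e5 [8,11]: concurrent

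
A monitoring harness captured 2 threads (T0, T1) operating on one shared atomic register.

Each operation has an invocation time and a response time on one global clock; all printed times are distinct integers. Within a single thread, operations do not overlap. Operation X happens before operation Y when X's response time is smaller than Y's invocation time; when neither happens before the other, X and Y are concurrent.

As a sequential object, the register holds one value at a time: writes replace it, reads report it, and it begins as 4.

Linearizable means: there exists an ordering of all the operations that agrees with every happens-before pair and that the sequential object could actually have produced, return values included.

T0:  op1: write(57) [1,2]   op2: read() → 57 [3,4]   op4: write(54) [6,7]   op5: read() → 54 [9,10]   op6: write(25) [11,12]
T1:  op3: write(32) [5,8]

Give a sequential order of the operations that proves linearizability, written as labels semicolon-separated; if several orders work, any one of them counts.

after step 1 (op1 write(57)): value 57
after step 2 (op2 read() → 57): value 57
after step 3 (op3 write(32)): value 32
after step 4 (op4 write(54)): value 54
after step 5 (op5 read() → 54): value 54
after step 6 (op6 write(25)): value 25

op1; op2; op3; op4; op5; op6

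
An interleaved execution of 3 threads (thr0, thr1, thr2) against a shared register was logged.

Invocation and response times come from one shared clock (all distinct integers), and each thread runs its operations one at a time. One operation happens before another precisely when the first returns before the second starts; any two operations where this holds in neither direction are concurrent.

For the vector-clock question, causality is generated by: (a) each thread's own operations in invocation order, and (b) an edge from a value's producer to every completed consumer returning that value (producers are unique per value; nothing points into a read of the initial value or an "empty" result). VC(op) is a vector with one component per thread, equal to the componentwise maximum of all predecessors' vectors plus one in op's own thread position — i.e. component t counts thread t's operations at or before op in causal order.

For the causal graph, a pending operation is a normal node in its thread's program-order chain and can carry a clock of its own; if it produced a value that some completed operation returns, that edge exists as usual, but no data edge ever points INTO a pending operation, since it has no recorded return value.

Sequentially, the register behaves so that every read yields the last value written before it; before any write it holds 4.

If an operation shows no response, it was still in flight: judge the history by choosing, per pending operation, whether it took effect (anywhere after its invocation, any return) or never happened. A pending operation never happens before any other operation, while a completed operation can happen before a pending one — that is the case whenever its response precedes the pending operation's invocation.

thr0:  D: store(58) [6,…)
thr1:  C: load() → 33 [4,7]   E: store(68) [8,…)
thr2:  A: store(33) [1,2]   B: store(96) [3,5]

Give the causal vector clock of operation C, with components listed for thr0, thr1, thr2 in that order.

(0, 1, 1)

VC(A, invoked at 1): no causal predecessors; +1 on thr2 → (0, 0, 1)
VC(D, invoked at 6): no causal predecessors; +1 on thr0 → (1, 0, 0)
invoked at 3, B merges VC(A)=(0, 0, 1) and bumps thr2's slot → (0, 0, 2)
invoked at 4, C merges VC(A)=(0, 0, 1) and bumps thr1's slot → (0, 1, 1)
invoked at 8, E merges VC(C)=(0, 1, 1) and bumps thr1's slot → (0, 2, 1)
target: VC(C) = (0, 1, 1)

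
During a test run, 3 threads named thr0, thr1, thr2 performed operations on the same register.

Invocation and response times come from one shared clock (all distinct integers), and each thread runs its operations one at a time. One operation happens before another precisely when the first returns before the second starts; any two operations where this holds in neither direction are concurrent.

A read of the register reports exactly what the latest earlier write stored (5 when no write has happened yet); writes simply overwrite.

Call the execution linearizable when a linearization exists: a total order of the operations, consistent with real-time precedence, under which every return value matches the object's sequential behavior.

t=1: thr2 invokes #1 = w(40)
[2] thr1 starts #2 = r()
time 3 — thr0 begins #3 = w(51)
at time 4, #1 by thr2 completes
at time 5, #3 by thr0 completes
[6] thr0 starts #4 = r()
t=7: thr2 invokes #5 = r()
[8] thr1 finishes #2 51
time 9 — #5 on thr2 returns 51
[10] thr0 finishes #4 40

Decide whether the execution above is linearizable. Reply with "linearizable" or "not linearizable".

not linearizable

prefix check: 1..9 passes, 1..10 fails once #4's time-10 response joins
checked exhaustively: 20 real-time-consistent orders of 5 completed operations, zero legal register replays
take #1, #2, #3, #4, #5: step 2 already fails, because #2 r() → 51 cannot occur there
take #1, #2, #3, #5, #4: step 2 already fails, because #2 r() → 51 cannot occur there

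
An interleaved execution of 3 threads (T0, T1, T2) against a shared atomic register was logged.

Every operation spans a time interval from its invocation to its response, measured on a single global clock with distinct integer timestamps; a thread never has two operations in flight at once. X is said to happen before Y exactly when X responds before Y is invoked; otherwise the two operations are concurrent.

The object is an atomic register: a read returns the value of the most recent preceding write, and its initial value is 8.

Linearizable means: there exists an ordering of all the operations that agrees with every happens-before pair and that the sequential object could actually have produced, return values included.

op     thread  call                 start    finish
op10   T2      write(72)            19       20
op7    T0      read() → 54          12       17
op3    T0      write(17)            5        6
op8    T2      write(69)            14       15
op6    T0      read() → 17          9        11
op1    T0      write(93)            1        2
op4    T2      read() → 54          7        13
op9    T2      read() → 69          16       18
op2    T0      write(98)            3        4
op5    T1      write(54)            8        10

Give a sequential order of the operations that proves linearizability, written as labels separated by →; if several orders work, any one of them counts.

1. op1 write(93), leaving value 93
2. op2 write(98), leaving value 98
3. op3 write(17), leaving value 17
4. op6 read() → 17, leaving value 17
5. op5 write(54), leaving value 54
6. op4 read() → 54, leaving value 54
7. op7 read() → 54, leaving value 54
8. op8 write(69), leaving value 69
9. op9 read() → 69, leaving value 69
10. op10 write(72), leaving value 72

op1 → op2 → op3 → op6 → op5 → op4 → op7 → op8 → op9 → op10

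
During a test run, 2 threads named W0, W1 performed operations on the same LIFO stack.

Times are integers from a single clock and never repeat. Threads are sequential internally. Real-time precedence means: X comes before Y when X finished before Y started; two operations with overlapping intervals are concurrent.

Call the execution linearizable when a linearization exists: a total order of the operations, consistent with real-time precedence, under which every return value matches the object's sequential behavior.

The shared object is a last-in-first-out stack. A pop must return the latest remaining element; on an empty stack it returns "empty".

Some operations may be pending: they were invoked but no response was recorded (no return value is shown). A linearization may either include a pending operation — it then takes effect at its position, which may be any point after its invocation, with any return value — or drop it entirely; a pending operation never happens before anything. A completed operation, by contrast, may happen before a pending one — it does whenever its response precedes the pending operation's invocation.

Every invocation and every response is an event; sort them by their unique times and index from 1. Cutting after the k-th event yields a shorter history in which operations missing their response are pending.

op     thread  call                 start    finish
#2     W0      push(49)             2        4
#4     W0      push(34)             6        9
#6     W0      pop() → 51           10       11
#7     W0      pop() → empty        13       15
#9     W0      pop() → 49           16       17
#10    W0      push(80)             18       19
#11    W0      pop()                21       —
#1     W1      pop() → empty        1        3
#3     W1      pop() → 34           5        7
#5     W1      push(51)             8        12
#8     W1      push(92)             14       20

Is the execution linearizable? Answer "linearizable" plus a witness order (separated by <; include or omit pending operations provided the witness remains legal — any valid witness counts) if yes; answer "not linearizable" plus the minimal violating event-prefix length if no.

events 1..14 are fine; event 15 — the response of #7 at time 15 — makes the prefix non-linearizable
every one of the 10 real-time-consistent orders over 7 completed LIFO stack ops fails the sequential spec
including or dropping the 1 pending operation (#8) in any combination fails
sample order #1, #2, #3, #4, #5, #6, #7 (pending dropped) stalls at step 3 — #3 pop() → 34 has no legal effect
sample order #1, #2, #3, #4, #6, #5, #7 (pending dropped) stalls at step 3 — #3 pop() → 34 has no legal effect

not linearizable — minimal violating prefix: 15 events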